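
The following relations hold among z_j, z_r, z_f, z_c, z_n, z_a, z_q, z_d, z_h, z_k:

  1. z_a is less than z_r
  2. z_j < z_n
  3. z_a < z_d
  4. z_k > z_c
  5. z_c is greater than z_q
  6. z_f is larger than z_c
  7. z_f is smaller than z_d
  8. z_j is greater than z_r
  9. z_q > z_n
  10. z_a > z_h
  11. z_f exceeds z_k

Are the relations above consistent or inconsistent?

Every relation is compatible with z_h < z_a < z_r < z_j < z_n < z_q < z_c < z_k < z_f < z_d; the set is consistent.

consistent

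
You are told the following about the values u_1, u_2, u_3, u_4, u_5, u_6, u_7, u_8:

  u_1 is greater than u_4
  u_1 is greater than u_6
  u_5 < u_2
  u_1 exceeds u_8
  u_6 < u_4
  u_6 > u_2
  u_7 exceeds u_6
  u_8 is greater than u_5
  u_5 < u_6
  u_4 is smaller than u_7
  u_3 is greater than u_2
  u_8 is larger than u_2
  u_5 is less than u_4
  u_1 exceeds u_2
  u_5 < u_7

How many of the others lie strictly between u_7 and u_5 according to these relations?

The relations place u_5 below u_7. An element lies strictly between them when it is forced above u_5 and also forced below u_7.
Above u_5: {u_2, u_6, u_8, u_3, u_4, u_1}. Below u_7: {u_2, u_6, u_4}.
Intersection: {u_2, u_6, u_4} — 3.

3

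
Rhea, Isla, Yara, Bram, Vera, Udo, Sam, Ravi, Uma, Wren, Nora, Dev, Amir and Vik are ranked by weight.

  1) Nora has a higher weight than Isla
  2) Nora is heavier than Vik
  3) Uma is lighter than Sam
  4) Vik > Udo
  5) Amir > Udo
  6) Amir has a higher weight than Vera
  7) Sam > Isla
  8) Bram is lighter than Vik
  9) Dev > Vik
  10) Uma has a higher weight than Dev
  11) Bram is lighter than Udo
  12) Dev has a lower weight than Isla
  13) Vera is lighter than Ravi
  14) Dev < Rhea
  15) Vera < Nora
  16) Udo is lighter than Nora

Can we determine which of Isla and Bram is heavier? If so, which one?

Link the given pairs in sequence: Bram < Udo; Udo < Vik; Vik < Dev; Dev < Isla.
Together: Bram < Udo < Vik < Dev < Isla.
So Isla is heavier.

Isla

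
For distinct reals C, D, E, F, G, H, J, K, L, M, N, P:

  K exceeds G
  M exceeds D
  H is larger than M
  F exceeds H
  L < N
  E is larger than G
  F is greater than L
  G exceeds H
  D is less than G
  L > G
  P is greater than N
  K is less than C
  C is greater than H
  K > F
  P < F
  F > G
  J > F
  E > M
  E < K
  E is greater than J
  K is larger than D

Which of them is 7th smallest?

P

The consecutive relations fix a unique order: D < M < H < G < L < N < P < F < J < E < K < C.
Counting 7 from the smallest end gives P.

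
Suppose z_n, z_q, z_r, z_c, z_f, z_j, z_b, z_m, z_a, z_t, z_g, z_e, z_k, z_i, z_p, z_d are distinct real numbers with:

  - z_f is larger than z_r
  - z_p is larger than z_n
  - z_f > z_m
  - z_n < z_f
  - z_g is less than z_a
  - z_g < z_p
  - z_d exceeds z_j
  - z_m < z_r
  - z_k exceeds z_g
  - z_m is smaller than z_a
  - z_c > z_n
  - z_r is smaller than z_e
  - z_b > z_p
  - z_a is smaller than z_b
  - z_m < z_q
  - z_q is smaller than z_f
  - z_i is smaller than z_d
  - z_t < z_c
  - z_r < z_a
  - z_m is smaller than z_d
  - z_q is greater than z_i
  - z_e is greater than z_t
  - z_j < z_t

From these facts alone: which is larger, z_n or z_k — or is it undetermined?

Following every chain through z_n: above z_n we get z_f, z_p, z_b, z_c.
z_k is not reached, and no chain runs the other way from z_k to z_n.
So the given relations leave the order of z_n and z_k undetermined.

undetermined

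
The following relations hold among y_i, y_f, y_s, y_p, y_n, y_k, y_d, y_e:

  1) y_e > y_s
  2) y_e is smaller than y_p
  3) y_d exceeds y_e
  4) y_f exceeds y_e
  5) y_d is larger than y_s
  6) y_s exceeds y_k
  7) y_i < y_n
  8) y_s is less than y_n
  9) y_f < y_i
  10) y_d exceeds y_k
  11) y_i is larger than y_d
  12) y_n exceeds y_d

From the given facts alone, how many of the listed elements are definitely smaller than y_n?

6

The elements the relations force below y_n are y_k, y_s, y_e, y_f, y_d, y_i — no chain reaches any other.
That is 6.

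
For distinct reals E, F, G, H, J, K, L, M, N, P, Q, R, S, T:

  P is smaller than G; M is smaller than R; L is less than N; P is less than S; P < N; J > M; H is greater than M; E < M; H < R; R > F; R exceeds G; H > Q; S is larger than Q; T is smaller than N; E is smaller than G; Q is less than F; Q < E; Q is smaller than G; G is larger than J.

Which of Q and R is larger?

R

The relevant relations are Q < E; E < M; M < J; J < G; G < R.
Chaining these gives Q < E < M < J < G < R.
So Q < R; R is the larger of the two.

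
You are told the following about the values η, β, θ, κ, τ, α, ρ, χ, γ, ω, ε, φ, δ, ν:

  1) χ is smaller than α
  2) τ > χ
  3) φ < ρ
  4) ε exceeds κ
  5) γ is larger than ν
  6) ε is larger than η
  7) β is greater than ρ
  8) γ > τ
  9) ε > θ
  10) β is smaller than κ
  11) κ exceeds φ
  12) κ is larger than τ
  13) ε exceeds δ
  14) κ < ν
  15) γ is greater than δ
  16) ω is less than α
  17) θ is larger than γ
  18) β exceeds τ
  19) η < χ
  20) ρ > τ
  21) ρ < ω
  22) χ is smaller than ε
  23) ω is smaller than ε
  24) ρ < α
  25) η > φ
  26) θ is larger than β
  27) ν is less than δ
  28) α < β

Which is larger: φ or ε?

ε

The relevant relations are φ < η; η < χ; χ < τ; τ < ρ; ρ < ω; ω < α; α < β; β < κ; κ < ν; ν < δ; δ < γ; γ < θ; θ < ε.
Chaining these gives φ < η < χ < τ < ρ < ω < α < β < κ < ν < δ < γ < θ < ε.
So φ < ε; ε is the larger of the two.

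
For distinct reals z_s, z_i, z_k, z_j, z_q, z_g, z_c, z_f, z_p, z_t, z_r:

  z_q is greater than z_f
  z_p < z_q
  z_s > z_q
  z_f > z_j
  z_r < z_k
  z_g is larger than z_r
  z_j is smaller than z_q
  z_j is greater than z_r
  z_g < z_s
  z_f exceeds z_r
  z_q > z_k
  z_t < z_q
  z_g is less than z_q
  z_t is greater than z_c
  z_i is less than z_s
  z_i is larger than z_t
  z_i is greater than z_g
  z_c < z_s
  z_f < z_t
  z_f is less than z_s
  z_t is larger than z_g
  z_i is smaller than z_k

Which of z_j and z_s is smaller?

z_j

The relevant relations are z_j < z_f; z_f < z_t; z_t < z_i; z_i < z_k; z_k < z_q; z_q < z_s.
Chaining these gives z_j < z_f < z_t < z_i < z_k < z_q < z_s.
So z_j < z_s; z_j is the smaller of the two.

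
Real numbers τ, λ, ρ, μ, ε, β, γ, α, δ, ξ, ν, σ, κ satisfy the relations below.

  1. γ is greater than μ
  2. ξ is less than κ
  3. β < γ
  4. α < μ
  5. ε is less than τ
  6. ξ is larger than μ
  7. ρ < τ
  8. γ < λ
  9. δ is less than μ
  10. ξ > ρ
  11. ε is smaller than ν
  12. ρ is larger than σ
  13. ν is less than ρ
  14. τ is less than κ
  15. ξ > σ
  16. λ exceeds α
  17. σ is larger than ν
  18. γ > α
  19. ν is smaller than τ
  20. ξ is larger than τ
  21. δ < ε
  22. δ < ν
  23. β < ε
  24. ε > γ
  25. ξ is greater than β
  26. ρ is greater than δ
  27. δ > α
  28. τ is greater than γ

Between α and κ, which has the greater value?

κ

Following the relations from α: α < δ < μ < γ < ε < ν < σ < ρ < τ < ξ < κ.
So α < κ; κ is the larger of the two.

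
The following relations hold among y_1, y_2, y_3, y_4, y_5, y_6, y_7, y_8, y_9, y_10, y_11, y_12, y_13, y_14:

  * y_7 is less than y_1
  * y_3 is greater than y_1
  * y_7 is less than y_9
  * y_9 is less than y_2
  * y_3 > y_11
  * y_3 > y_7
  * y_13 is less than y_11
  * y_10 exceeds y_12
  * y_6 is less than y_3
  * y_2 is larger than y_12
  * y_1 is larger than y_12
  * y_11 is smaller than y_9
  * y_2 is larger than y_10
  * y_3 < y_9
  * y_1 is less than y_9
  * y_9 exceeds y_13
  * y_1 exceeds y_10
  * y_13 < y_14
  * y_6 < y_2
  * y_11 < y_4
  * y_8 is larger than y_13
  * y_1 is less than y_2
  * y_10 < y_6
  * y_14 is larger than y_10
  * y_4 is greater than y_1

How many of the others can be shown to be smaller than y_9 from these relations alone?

Directly below y_9: y_7, y_13, y_11, y_1, y_3.
One step further: y_12, y_10, y_6 (8 so far).
Nothing else is reachable below y_9; 8 in all.

8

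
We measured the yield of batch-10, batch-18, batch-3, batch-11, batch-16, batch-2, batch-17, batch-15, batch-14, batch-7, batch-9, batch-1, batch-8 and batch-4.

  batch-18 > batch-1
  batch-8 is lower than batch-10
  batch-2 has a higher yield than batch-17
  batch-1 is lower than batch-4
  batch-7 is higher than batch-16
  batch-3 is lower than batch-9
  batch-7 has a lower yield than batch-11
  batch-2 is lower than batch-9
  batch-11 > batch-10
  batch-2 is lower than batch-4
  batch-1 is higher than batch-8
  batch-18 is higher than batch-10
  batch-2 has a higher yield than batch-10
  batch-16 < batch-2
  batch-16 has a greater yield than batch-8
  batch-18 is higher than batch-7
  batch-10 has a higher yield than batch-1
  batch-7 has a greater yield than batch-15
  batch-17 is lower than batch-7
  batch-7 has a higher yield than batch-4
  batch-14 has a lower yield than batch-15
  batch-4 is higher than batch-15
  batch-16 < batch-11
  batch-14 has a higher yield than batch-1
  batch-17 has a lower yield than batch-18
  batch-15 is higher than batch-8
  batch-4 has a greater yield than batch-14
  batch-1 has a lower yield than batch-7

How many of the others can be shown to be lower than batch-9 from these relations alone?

Directly below batch-9: batch-3, batch-2.
One step further: batch-17, batch-16, batch-10 (5 so far).
One step further: batch-8, batch-1 (7 so far).
Nothing else is reachable below batch-9; 7 in all.

7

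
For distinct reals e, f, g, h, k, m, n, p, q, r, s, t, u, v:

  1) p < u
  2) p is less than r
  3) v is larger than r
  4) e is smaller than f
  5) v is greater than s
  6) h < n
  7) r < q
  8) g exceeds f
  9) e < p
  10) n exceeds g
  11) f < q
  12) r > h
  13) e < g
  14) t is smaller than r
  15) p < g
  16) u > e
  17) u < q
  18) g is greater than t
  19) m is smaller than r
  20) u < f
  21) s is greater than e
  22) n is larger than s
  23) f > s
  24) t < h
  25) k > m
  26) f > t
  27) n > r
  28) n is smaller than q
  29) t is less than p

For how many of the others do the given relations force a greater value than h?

4

Directly above h: r, n.
One step further: q, v (4 so far).
Nothing else is reachable above h; 4 in all.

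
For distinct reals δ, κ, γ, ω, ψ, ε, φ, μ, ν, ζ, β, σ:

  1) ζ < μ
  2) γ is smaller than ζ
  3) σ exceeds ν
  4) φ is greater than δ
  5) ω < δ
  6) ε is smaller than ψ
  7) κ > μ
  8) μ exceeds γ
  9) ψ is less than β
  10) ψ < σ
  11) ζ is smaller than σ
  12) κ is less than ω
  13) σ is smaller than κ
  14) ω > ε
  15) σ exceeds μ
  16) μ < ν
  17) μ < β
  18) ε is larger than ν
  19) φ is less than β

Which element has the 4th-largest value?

ω

Chaining the given pairs: γ < ζ < μ < ν < ε < ψ < σ < κ < ω < δ < φ < β.
The 4th largest is ω.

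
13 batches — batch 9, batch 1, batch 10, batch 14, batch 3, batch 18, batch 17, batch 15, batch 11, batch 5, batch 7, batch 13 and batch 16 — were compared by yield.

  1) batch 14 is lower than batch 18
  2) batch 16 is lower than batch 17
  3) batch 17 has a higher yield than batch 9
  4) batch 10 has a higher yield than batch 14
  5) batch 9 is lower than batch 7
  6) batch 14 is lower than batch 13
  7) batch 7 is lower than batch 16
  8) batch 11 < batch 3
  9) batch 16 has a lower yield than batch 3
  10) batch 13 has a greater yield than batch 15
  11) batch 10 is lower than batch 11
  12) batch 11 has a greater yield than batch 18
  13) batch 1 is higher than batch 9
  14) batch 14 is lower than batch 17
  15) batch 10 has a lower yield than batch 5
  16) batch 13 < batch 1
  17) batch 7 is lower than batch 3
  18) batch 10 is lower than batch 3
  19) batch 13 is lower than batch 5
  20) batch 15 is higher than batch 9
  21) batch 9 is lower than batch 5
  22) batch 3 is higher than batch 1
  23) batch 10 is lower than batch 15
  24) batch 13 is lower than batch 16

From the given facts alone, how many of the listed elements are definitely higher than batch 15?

Directly above batch 15: batch 13.
One step further: batch 1, batch 16, batch 5 (4 so far).
One step further: batch 17, batch 3 (6 so far).
Nothing else is reachable above batch 15; 6 in all.

6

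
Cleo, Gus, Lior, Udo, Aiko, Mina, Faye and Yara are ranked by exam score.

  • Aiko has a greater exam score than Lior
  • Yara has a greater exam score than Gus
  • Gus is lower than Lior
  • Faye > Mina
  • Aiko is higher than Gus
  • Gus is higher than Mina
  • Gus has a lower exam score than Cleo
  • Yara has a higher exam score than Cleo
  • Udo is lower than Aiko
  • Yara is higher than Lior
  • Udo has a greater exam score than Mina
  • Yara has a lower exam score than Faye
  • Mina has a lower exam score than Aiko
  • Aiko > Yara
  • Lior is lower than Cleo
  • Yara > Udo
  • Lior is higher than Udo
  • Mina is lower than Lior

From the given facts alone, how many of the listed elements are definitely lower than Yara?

5

Directly below Yara: Gus, Udo, Lior, Cleo.
One step further: Mina (5 so far).
Nothing else is reachable below Yara; 5 in all.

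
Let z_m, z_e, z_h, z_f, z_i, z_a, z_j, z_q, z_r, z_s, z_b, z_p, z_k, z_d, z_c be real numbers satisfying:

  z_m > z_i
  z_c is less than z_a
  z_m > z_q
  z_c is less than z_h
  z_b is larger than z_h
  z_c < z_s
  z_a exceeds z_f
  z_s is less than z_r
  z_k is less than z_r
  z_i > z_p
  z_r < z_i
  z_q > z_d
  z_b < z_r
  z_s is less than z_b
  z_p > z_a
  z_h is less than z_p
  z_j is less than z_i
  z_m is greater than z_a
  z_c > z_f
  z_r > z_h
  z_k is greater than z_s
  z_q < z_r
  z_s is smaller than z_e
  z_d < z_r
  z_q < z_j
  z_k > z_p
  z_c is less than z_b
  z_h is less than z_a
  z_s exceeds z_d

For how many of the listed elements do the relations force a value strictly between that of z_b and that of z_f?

3

Chaining upward from z_f reaches: z_c, z_s, z_h, z_a, z_p, z_k, z_r, z_i, z_e, z_m.
Chaining downward from z_b reaches: z_d, z_c, z_s, z_h.
Strictly between z_f and z_b are those in both lists: z_c, z_s, z_h — 3 elements.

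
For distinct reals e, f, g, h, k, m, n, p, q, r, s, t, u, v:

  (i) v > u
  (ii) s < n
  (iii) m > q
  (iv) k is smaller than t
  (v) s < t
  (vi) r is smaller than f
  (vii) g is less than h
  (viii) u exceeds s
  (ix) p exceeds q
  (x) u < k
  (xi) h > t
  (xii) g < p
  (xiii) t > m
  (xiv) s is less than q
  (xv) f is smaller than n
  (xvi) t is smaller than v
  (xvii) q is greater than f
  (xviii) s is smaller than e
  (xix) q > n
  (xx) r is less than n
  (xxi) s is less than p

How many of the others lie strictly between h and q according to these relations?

Chaining upward from q reaches: m, p, t, v.
Chaining downward from h reaches: s, r, f, n, u, k, m, g, t.
Strictly between q and h are those in both lists: m, t — 2 elements.

2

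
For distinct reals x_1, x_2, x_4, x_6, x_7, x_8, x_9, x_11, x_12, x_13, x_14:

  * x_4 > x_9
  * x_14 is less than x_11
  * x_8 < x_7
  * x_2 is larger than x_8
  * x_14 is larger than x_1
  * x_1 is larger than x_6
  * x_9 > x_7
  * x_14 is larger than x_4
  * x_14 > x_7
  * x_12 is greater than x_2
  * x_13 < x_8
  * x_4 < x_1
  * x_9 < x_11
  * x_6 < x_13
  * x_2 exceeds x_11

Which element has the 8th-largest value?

x_7

Chaining the given pairs: x_6 < x_13 < x_8 < x_7 < x_9 < x_4 < x_1 < x_14 < x_11 < x_2 < x_12.
Counting 8 from the largest end gives x_7.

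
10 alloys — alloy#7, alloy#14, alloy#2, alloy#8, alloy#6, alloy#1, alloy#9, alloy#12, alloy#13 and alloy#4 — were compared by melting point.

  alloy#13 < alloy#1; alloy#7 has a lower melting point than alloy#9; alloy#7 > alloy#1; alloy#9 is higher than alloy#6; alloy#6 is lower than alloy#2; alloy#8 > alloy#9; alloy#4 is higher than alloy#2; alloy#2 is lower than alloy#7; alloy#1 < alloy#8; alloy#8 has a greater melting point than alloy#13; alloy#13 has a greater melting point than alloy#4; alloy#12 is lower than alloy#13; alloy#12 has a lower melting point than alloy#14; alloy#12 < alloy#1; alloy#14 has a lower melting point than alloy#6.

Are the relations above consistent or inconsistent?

consistent

The single ordering alloy#12 < alloy#14 < alloy#6 < alloy#2 < alloy#4 < alloy#13 < alloy#1 < alloy#7 < alloy#9 < alloy#8 satisfies every listed relation, so no contradiction arises.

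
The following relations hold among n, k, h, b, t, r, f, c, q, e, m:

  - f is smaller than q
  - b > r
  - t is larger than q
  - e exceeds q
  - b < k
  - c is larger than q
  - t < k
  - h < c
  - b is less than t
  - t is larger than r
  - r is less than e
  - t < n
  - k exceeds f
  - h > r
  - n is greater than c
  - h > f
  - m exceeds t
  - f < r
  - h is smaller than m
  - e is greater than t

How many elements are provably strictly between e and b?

1

Chaining upward from b reaches: t, m, n, k.
Chaining downward from e reaches: f, r, q, t.
Strictly between b and e are those in both lists: t — 1 element.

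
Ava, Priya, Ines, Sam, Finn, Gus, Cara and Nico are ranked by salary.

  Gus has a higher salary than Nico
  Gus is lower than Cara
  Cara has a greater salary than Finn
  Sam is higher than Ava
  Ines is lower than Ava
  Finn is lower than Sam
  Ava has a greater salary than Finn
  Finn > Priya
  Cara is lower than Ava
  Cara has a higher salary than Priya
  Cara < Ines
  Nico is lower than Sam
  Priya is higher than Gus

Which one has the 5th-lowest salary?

Piecing the relations together gives one ordering: Nico < Gus < Priya < Finn < Cara < Ines < Ava < Sam.
Counting 5 from the smallest end gives Cara.

Cara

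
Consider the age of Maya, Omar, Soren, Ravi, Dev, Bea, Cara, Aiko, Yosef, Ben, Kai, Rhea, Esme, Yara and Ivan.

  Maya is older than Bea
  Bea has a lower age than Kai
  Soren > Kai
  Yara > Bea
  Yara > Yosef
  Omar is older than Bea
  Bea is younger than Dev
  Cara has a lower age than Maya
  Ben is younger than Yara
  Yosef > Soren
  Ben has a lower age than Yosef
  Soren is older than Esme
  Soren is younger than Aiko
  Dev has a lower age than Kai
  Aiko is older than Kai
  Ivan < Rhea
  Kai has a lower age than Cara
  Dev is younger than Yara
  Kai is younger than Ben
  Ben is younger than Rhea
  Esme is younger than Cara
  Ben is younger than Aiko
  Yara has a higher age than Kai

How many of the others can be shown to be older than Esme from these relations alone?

The elements the relations force above Esme are Cara, Soren, Yosef, Aiko, Yara, Maya — no chain reaches any other.
That is 6.

6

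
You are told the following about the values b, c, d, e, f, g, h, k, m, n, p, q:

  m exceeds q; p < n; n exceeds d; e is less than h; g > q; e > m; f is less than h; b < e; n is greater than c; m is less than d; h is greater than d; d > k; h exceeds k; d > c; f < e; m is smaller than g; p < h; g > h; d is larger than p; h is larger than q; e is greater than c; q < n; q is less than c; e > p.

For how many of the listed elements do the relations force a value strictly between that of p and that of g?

Chaining upward from p reaches: d, e, h, n.
Chaining downward from g reaches: b, q, c, m, f, k, d, e, h.
Strictly between p and g are those in both lists: d, e, h — 3 elements.

3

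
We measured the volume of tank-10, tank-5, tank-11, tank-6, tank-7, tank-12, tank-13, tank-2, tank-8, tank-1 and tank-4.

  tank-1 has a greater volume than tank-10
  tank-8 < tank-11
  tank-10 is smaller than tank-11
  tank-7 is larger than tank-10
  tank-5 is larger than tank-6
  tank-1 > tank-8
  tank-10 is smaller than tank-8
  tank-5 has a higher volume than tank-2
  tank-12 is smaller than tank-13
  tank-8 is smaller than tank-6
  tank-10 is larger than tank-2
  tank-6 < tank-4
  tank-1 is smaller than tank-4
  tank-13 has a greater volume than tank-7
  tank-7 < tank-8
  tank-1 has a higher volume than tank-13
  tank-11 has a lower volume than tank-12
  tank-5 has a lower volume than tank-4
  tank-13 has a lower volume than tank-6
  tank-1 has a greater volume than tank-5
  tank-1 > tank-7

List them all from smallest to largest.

tank-2 < tank-10 < tank-7 < tank-8 < tank-11 < tank-12 < tank-13 < tank-6 < tank-5 < tank-1 < tank-4

The consecutive links are each given: tank-2 < tank-10; tank-10 < tank-7; tank-7 < tank-8; tank-8 < tank-11; tank-11 < tank-12; tank-12 < tank-13; tank-13 < tank-6; tank-6 < tank-5; tank-5 < tank-1; tank-1 < tank-4.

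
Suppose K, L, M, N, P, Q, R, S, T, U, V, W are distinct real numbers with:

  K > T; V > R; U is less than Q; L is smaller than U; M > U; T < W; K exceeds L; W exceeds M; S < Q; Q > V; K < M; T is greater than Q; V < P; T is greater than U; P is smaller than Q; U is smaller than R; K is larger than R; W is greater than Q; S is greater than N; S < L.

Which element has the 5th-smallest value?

Piecing the relations together gives one ordering: N < S < L < U < R < V < P < Q < T < K < M < W.
Counting 5 from the smallest end gives R.

R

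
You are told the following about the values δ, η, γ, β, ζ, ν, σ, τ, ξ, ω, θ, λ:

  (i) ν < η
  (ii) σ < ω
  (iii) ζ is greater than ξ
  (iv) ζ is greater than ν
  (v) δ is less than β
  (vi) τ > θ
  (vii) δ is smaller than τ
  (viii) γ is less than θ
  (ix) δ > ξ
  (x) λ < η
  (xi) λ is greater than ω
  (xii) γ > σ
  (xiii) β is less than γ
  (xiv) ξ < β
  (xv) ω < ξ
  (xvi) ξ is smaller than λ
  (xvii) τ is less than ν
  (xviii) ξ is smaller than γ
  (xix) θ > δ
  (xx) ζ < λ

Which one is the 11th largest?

Piecing the relations together gives one ordering: σ < ω < ξ < δ < β < γ < θ < τ < ν < ζ < λ < η.
The 11th largest is ω.

ω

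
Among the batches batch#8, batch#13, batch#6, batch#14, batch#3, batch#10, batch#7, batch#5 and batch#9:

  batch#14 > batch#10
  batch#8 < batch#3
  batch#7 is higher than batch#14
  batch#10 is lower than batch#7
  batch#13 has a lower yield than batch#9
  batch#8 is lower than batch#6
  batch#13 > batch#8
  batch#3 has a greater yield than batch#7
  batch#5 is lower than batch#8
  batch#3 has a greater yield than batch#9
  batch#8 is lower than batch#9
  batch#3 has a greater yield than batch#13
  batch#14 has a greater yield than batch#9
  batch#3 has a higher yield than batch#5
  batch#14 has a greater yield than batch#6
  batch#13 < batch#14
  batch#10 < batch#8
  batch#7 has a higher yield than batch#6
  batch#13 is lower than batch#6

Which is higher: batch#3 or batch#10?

batch#10 < batch#8 and batch#8 < batch#13 give batch#10 < batch#13.
With batch#13 < batch#6: batch#10 < batch#8 < batch#13 < batch#6.
Then batch#6 < batch#14 extends the chain to batch#14.
With batch#14 < batch#7: batch#10 < batch#8 < batch#13 < batch#6 < batch#14 < batch#7.
Then batch#7 < batch#3 extends the chain to batch#3.
So batch#10 < batch#3; batch#3 is the higher of the two.

batch#3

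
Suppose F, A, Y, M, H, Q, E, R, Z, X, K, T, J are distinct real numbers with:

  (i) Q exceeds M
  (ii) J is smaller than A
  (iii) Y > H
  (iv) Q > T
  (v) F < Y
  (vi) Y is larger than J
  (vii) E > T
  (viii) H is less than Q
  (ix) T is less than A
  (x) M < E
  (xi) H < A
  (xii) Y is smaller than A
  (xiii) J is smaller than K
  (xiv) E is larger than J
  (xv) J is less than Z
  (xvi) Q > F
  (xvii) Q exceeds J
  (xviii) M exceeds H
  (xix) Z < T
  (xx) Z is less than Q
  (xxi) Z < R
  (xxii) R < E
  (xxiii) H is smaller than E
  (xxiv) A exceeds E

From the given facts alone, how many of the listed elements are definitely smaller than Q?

6

From Q the given relations immediately reach J, H, F, M, Z, T.
Nothing else is reachable below Q; 6 in all.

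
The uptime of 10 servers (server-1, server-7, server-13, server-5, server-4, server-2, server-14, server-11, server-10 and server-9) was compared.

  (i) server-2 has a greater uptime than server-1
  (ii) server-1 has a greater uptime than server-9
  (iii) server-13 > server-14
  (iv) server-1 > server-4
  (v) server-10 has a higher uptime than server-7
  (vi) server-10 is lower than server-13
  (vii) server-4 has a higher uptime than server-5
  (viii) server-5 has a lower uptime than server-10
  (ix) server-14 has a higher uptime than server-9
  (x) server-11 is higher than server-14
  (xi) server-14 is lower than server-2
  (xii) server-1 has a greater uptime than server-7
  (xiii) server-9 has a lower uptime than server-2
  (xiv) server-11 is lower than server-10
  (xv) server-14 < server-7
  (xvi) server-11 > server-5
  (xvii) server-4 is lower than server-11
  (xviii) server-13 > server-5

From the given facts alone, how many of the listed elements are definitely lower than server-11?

4

The elements the relations force below server-11 are server-5, server-9, server-14, server-4 — no chain reaches any other.
That is 4.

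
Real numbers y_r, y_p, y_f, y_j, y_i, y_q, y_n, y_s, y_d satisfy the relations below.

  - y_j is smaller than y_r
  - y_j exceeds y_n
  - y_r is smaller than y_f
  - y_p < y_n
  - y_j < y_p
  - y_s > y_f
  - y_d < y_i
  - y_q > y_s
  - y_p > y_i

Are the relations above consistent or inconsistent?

Chaining the given relations yields y_p < y_n < y_j, so y_p < y_j. But one relation states y_j < y_p. These cannot both hold.

inconsistent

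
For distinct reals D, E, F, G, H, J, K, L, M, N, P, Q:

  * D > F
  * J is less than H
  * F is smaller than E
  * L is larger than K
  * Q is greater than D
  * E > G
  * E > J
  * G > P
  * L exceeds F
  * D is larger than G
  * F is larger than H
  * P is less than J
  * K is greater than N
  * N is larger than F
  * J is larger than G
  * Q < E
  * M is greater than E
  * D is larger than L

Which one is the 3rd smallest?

Piecing the relations together gives one ordering: P < G < J < H < F < N < K < L < D < Q < E < M.
The 3rd smallest is J.

J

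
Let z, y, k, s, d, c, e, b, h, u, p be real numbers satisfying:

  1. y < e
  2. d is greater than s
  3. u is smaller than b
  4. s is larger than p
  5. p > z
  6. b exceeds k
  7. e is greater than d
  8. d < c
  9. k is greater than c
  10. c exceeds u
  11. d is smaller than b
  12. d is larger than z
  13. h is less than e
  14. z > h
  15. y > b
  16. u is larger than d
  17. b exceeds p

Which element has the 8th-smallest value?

Chaining the given pairs: h < z < p < s < d < u < c < k < b < y < e.
Counting 8 from the smallest end gives k.

k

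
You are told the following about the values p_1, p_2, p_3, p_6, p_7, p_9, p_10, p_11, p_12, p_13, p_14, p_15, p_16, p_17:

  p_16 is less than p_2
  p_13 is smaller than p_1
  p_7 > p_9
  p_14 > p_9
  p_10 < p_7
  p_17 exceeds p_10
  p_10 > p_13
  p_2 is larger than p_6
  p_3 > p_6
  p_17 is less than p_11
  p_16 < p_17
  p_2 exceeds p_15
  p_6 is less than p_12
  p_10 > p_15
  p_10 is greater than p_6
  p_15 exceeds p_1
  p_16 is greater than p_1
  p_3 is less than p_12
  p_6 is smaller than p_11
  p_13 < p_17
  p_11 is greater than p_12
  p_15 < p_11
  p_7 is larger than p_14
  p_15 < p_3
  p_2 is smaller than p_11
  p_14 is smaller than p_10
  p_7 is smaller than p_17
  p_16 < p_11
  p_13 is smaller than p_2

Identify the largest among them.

Chaining downward from p_11: directly below it, p_16, p_15, p_6, p_2, p_12, p_17; then p_13, p_1, p_3, p_10, p_7; then p_9, p_14.
That covers every other element, and nothing is given above p_11, so p_11 is the largest.

p_11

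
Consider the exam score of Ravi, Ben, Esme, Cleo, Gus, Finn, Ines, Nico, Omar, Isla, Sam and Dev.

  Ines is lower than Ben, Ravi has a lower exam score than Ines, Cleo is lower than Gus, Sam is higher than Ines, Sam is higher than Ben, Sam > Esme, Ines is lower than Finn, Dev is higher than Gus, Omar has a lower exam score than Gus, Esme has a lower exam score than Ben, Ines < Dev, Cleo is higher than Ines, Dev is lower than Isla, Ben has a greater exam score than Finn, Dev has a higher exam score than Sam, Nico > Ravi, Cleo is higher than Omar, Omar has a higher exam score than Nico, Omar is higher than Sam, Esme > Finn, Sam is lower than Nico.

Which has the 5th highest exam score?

Omar

The consecutive relations fix a unique order: Ravi < Ines < Finn < Esme < Ben < Sam < Nico < Omar < Cleo < Gus < Dev < Isla.
The 5th largest is Omar.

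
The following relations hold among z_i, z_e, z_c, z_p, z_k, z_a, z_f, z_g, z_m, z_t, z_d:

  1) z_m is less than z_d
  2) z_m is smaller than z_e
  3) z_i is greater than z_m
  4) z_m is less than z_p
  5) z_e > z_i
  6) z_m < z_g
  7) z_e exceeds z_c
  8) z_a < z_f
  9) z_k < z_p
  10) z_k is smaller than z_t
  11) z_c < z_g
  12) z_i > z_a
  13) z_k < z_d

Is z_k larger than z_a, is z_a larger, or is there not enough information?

Following every chain through z_a: above z_a we get z_f, z_i, z_e.
z_k is not reached, and no chain runs the other way from z_k to z_a.
So the given relations leave the order of z_a and z_k undetermined.

undetermined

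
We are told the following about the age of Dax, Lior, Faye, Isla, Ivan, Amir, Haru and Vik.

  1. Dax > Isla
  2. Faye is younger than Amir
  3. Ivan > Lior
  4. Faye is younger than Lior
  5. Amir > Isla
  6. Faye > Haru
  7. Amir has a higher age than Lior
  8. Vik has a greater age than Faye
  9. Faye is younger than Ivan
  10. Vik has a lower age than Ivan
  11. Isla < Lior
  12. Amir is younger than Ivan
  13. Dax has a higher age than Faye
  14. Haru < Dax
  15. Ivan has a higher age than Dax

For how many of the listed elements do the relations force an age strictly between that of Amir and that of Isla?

1

Chaining upward from Isla reaches: Dax, Lior, Ivan.
Chaining downward from Amir reaches: Haru, Faye, Lior.
Strictly between Isla and Amir are those in both lists: Lior — 1 element.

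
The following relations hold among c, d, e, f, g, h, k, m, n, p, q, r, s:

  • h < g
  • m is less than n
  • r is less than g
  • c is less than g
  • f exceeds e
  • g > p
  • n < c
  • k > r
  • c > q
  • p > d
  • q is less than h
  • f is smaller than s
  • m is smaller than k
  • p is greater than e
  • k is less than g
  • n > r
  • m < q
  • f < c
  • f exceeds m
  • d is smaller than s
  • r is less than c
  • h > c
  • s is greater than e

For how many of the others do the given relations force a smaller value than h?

Directly below h: q, c.
One step further: m, f, r, n (6 so far).
One step further: e (7 so far).
Nothing else is reachable below h; 7 in all.

7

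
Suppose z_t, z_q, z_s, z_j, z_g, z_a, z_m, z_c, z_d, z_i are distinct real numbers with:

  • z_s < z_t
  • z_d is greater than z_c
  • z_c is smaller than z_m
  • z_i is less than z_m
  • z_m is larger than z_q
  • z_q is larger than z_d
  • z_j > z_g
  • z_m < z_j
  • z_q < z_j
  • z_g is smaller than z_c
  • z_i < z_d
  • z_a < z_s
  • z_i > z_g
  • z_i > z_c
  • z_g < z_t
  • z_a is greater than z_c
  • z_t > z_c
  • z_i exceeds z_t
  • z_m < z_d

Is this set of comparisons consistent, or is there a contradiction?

Chaining the given relations yields z_m < z_d < z_q, so z_m < z_q. But one relation states z_q < z_m. These cannot both hold.

inconsistent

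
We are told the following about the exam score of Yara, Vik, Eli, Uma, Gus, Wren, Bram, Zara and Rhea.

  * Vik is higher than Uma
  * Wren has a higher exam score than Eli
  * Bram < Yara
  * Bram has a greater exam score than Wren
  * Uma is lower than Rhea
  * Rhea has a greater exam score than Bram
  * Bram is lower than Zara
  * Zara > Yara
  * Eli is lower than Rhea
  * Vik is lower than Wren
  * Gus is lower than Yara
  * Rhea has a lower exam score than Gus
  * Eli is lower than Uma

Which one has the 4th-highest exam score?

Rhea

Piecing the relations together gives one ordering: Eli < Uma < Vik < Wren < Bram < Rhea < Gus < Yara < Zara.
Counting 4 from the largest end gives Rhea.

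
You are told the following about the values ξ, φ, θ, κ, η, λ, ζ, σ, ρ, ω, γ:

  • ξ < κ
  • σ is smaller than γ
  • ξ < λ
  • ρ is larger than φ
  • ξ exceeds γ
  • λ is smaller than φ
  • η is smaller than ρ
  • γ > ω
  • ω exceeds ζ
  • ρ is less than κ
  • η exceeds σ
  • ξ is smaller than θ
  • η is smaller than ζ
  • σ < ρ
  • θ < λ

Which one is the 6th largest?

ξ

Chaining the given pairs: σ < η < ζ < ω < γ < ξ < θ < λ < φ < ρ < κ.
Counting 6 from the largest end gives ξ.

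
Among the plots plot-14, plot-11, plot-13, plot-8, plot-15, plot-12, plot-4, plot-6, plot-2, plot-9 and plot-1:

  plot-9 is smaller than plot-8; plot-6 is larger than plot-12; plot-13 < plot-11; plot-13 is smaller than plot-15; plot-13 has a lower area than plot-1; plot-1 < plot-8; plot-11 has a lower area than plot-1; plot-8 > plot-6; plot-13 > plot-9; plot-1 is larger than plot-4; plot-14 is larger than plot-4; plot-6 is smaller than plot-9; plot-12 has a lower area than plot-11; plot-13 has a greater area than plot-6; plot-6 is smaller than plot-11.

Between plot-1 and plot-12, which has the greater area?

plot-1

The relevant relations are plot-12 < plot-6; plot-6 < plot-9; plot-9 < plot-13; plot-13 < plot-11; plot-11 < plot-1.
Chaining these gives plot-12 < plot-6 < plot-9 < plot-13 < plot-11 < plot-1.
So plot-12 < plot-1; plot-1 is the larger of the two.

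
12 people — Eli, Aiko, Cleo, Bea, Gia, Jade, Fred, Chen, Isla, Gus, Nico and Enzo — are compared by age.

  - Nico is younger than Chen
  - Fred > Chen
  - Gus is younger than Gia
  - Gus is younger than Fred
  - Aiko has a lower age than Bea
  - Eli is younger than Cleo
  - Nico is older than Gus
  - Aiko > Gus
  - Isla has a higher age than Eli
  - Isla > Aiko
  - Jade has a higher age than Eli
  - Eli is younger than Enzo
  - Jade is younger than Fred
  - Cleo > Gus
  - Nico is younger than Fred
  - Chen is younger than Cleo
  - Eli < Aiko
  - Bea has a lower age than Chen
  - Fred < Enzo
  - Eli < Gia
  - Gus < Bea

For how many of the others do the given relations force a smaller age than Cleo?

6

Directly below Cleo: Gus, Eli, Chen.
One step further: Nico, Bea (5 so far).
One step further: Aiko (6 so far).
No other element is forced below Cleo by the given relations, so the count is 6.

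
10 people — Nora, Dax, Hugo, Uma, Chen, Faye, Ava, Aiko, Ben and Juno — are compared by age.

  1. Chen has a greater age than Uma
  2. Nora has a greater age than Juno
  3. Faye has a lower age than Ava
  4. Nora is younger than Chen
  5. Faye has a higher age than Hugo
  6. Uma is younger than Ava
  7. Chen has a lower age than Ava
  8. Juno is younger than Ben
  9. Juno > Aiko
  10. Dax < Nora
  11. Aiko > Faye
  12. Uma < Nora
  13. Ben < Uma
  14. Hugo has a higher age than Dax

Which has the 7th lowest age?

Uma

Piecing the relations together gives one ordering: Dax < Hugo < Faye < Aiko < Juno < Ben < Uma < Nora < Chen < Ava.
The 7th smallest is Uma.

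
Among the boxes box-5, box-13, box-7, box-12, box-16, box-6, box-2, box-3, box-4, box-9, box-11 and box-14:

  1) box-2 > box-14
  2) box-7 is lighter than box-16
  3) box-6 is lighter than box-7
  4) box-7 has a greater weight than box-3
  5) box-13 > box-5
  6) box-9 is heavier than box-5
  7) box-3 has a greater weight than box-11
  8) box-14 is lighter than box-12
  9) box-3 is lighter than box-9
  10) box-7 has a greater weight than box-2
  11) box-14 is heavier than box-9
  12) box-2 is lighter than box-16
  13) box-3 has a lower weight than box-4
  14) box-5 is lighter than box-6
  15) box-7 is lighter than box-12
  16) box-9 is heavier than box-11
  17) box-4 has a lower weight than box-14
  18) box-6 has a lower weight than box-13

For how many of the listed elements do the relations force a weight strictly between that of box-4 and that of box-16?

3

Chaining upward from box-4 reaches: box-14, box-2, box-7, box-12.
Chaining downward from box-16 reaches: box-11, box-3, box-5, box-9, box-14, box-2, box-6, box-7.
Strictly between box-4 and box-16 are those in both lists: box-14, box-2, box-7 — 3 elements.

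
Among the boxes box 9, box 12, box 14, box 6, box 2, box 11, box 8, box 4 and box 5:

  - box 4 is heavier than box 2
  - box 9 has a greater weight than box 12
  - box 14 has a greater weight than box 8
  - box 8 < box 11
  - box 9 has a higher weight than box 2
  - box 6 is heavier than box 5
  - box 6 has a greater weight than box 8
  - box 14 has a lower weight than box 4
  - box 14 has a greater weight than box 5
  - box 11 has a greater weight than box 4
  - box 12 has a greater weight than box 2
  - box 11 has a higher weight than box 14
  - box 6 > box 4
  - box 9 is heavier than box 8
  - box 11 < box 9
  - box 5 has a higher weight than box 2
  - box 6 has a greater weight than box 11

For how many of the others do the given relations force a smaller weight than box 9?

The elements the relations force below box 9 are box 8, box 2, box 5, box 14, box 4, box 12, box 11 — no chain reaches any other.
That is 7.

7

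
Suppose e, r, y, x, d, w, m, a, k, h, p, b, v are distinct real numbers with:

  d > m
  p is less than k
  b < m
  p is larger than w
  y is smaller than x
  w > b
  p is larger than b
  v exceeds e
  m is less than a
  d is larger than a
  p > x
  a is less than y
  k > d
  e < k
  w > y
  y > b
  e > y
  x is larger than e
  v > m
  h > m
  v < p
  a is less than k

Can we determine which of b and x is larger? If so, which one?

b < m and m < a give b < a.
With a < y: b < m < a < y.
Then y < e extends the chain to e.
Then e < x extends the chain to x.
So x is larger.

x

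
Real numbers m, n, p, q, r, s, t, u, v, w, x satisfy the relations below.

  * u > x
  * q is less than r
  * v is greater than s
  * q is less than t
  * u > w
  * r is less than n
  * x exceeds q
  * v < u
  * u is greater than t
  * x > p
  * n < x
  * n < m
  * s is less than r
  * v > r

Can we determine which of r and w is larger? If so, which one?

Following every chain through r: above r we get n, x, m, v, u; below r we get q, s.
w is not reached, and no chain runs the other way from w to r.
So the given relations leave the order of r and w undetermined.

undetermined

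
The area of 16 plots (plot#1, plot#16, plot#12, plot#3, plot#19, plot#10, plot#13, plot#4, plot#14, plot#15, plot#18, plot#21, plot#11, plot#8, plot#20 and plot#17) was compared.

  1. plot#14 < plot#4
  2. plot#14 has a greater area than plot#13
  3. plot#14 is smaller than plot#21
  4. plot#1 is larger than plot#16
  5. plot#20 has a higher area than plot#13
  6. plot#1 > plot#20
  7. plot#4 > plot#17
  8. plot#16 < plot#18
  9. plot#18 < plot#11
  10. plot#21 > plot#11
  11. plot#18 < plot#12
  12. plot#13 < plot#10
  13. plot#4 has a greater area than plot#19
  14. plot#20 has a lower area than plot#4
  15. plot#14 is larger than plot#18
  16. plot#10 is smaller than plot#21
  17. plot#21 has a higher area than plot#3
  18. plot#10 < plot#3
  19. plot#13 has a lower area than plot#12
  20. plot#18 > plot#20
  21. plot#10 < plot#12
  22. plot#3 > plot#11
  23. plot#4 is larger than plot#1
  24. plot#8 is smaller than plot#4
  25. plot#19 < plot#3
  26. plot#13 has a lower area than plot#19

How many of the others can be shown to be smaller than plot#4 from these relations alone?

9

The elements the relations force below plot#4 are plot#13, plot#8, plot#16, plot#20, plot#19, plot#18, plot#17, plot#1, plot#14 — no chain reaches any other.
That is 9.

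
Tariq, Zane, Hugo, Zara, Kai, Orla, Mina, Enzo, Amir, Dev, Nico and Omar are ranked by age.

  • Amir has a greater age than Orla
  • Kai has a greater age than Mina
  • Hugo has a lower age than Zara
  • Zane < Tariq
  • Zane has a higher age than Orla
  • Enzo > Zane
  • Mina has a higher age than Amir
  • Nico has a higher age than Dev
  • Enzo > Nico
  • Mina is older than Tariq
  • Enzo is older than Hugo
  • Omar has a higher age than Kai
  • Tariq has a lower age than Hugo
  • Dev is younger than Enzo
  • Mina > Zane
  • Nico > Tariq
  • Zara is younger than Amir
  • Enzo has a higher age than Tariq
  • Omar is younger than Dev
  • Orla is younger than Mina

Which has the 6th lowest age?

Amir

The consecutive relations fix a unique order: Orla < Zane < Tariq < Hugo < Zara < Amir < Mina < Kai < Omar < Dev < Nico < Enzo.
The 6th smallest is Amir.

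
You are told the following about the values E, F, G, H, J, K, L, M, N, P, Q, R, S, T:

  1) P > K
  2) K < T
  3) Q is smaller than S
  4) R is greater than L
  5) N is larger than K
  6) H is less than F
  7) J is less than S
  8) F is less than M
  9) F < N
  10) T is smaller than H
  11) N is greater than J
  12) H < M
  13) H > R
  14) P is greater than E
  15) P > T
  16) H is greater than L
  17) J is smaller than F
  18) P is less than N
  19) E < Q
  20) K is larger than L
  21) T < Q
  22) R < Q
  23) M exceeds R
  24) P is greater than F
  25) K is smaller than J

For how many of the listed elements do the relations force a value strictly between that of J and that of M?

The relations place J below M. An element lies strictly between them when it is forced above J and also forced below M.
Above J: {F, P, S, N}. Below M: {L, K, R, T, H, F}.
Intersection: {F} — 1.

1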